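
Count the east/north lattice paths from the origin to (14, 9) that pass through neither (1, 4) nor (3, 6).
Number of paths = 754694

Inclusion–exclusion. Total paths: C(23, 14) = 817190. Through P₁: C(5, 1)·C(18, 13) = 42840. Through P₂: C(9, 3)·C(14, 11) = 30576. Since P₁ is strictly southwest of P₂, a monotone path through both must visit P₁ then P₂; paths through both = C(5, 1)·C(4, 2)·C(14, 11) = 10920. Avoid both = 817190 − 42840 − 30576 + 10920 = 754694.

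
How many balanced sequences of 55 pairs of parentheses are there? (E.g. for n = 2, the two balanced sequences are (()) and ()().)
C_55 = 1759414616608818870992479875972

These balanced parentheses are counted by the Catalan number C_n = (1/(n + 1)) · C(2n, n). For n = 55: C_55 = (1/56) · C(110, 55) = 98527218530093856775578873054432/56 = 1759414616608818870992479875972.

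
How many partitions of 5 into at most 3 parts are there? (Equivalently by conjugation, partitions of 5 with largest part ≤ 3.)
p(5, parts ≤ 3) = 5

Partitions of 5 with all parts ≤ 3: 3+2, 3+1+1, 2+2+1, 2+1+1+1, 1+1+1+1+1. Count = 5.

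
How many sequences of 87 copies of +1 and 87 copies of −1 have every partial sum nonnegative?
C_87 = 16435314834665426797069144960762886143367590394940

These ballot sequences are counted by the Catalan number C_n = (1/(n + 1)) · C(2n, n). For n = 87: C_87 = (1/88) · C(174, 87) = 1446307705450557558142084756547133980616347954754720/88 = 16435314834665426797069144960762886143367590394940.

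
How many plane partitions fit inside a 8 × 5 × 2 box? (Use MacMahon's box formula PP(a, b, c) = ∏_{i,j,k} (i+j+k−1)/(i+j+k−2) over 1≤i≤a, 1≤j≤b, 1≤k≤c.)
PP(8, 5, 2) = 429429

Evaluate the triple product over i = 1..8, j = 1..5, k = 1..2. The factors are (2/1) · (3/2) · (3/2) · (4/3) · (4/3) · (5/4) · (5/4) · (6/5) · … (80 factors total). The numerators and denominators telescope so the product is an integer; carrying out the multiplication exactly gives PP(8, 5, 2) = 429429.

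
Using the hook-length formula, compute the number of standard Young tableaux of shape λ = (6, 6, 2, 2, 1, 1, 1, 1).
# SYT of shape (6, 6, 2, 2, 1, 1, 1, 1) = 47965500

Hook-length formula: f^λ = n! / Π hook(c), product over all cells c of the Young diagram. For λ = (6, 6, 2, 2, 1, 1, 1, 1), n = 20 boxes. Hook lengths by row (left-to-right, top-to-bottom): [13, 8, 5, 4, 3, 2]; [12, 7, 4, 3, 2, 1]; [7, 2]; [6, 1]; [4]; [3]; [2]; [1]. Product of hooks = 50721914880. So f^λ = 20! / 50721914880 = 2432902008176640000 / 50721914880 = 47965500.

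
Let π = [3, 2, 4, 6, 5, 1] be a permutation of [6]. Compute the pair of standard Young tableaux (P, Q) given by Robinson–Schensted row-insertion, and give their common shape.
P = [1, 4, 5] / [2, 6] / [3];  Q = [1, 3, 4] / [2, 5] / [6];  common shape = (3, 2, 1)

Row-insert the values π_1, π_2, … into P one at a time, bumping the leftmost entry strictly greater than the inserted value down to the next row. The recording tableau Q records, in position (i, j), the step at which that cell was added to P.
  Insert 3 (step 1): P = [3];  Q = [1]
  Insert 2 (step 2): P = [2] / [3];  Q = [1] / [2]
  Insert 4 (step 3): P = [2, 4] / [3];  Q = [1, 3] / [2]
  Insert 6 (step 4): P = [2, 4, 6] / [3];  Q = [1, 3, 4] / [2]
  Insert 5 (step 5): P = [2, 4, 5] / [3, 6];  Q = [1, 3, 4] / [2, 5]
  Insert 1 (step 6): P = [1, 4, 5] / [2, 6] / [3];  Q = [1, 3, 4] / [2, 5] / [6]
Final shape: (3, 2, 1).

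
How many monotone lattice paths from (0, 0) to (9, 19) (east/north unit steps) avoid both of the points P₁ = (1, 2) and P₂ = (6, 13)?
Number of paths = 2483823

Inclusion–exclusion. Total paths: C(28, 9) = 6906900. Through P₁: C(3, 1)·C(25, 8) = 3244725. Through P₂: C(19, 6)·C(9, 3) = 2279088. Since P₁ is strictly southwest of P₂, a monotone path through both must visit P₁ then P₂; paths through both = C(3, 1)·C(16, 5)·C(9, 3) = 1100736. Avoid both = 6906900 − 3244725 − 2279088 + 1100736 = 2483823.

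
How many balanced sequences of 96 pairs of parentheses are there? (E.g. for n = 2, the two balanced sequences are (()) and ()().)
C_96 = 3721443204405954385563870541379246659709506697378694300

These balanced parentheses are counted by the Catalan number C_n = (1/(n + 1)) · C(2n, n). For n = 96: C_96 = (1/97) · C(192, 96) = 360979990827377575399695442513786925991822149645733347100/97 = 3721443204405954385563870541379246659709506697378694300.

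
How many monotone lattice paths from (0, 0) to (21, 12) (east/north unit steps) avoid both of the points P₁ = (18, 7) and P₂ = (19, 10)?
Number of paths = 219254860

Inclusion–exclusion. Total paths: C(33, 21) = 354817320. Through P₁: C(25, 18)·C(8, 3) = 26919200. Through P₂: C(29, 19)·C(4, 2) = 120180060. Since P₁ is strictly southwest of P₂, a monotone path through both must visit P₁ then P₂; paths through both = C(25, 18)·C(4, 1)·C(4, 2) = 11536800. Avoid both = 354817320 − 26919200 − 120180060 + 11536800 = 219254860.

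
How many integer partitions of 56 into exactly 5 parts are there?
p(56, 5 parts) = 4033

Partitions of n into exactly k parts are in bijection with partitions of n − k into at most k parts (subtract 1 from each part). So p(56, exactly 5) = p(51, parts ≤ 5). Computing via the recurrence p(m, j) = p(m, j−1) + p(m−j, j) gives 4033.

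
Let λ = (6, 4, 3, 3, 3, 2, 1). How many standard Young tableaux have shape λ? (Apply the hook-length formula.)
# SYT of shape (6, 4, 3, 3, 3, 2, 1) = 2048574528

Hook-length formula: f^λ = n! / Π hook(c), product over all cells c of the Young diagram. For λ = (6, 4, 3, 3, 3, 2, 1), n = 22 boxes. Hook lengths by row (left-to-right, top-to-bottom): [12, 10, 8, 4, 2, 1]; [9, 7, 5, 1]; [7, 5, 3]; [6, 4, 2]; [5, 3, 1]; [3, 1]; [1]. Product of hooks = 548674560000. So f^λ = 22! / 548674560000 = 1124000727777607680000 / 548674560000 = 2048574528.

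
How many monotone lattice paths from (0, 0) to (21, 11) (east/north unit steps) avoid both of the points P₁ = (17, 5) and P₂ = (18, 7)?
Number of paths = 109434910

Inclusion–exclusion. Total paths: C(32, 21) = 129024480. Through P₁: C(22, 17)·C(10, 4) = 5530140. Through P₂: C(25, 18)·C(7, 3) = 16824500. Since P₁ is strictly southwest of P₂, a monotone path through both must visit P₁ then P₂; paths through both = C(22, 17)·C(3, 1)·C(7, 3) = 2765070. Avoid both = 129024480 − 5530140 − 16824500 + 2765070 = 109434910.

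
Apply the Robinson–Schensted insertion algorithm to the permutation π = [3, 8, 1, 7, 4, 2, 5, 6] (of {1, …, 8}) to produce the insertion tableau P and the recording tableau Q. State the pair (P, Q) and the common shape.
P = [1, 2, 5, 6] / [3, 4] / [7] / [8];  Q = [1, 2, 7, 8] / [3, 4] / [5] / [6];  common shape = (4, 2, 1, 1)

Row-insert the values π_1, π_2, … into P one at a time, bumping the leftmost entry strictly greater than the inserted value down to the next row. The recording tableau Q records, in position (i, j), the step at which that cell was added to P.
  Insert 3 (step 1): P = [3];  Q = [1]
  Insert 8 (step 2): P = [3, 8];  Q = [1, 2]
  Insert 1 (step 3): P = [1, 8] / [3];  Q = [1, 2] / [3]
  Insert 7 (step 4): P = [1, 7] / [3, 8];  Q = [1, 2] / [3, 4]
  Insert 4 (step 5): P = [1, 4] / [3, 7] / [8];  Q = [1, 2] / [3, 4] / [5]
  Insert 2 (step 6): P = [1, 2] / [3, 4] / [7] / [8];  Q = [1, 2] / [3, 4] / [5] / [6]
  Insert 5 (step 7): P = [1, 2, 5] / [3, 4] / [7] / [8];  Q = [1, 2, 7] / [3, 4] / [5] / [6]
  Insert 6 (step 8): P = [1, 2, 5, 6] / [3, 4] / [7] / [8];  Q = [1, 2, 7, 8] / [3, 4] / [5] / [6]
Final shape: (4, 2, 1, 1).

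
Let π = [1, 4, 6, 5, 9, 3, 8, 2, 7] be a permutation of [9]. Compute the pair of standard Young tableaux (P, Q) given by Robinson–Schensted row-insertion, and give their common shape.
P = [1, 2, 5, 7] / [3, 8] / [4, 9] / [6];  Q = [1, 2, 3, 5] / [4, 7] / [6, 9] / [8];  common shape = (4, 2, 2, 1)

Row-insert the values π_1, π_2, … into P one at a time, bumping the leftmost entry strictly greater than the inserted value down to the next row. The recording tableau Q records, in position (i, j), the step at which that cell was added to P.
  Insert 1 (step 1): P = [1];  Q = [1]
  Insert 4 (step 2): P = [1, 4];  Q = [1, 2]
  Insert 6 (step 3): P = [1, 4, 6];  Q = [1, 2, 3]
  Insert 5 (step 4): P = [1, 4, 5] / [6];  Q = [1, 2, 3] / [4]
  Insert 9 (step 5): P = [1, 4, 5, 9] / [6];  Q = [1, 2, 3, 5] / [4]
  Insert 3 (step 6): P = [1, 3, 5, 9] / [4] / [6];  Q = [1, 2, 3, 5] / [4] / [6]
  Insert 8 (step 7): P = [1, 3, 5, 8] / [4, 9] / [6];  Q = [1, 2, 3, 5] / [4, 7] / [6]
  Insert 2 (step 8): P = [1, 2, 5, 8] / [3, 9] / [4] / [6];  Q = [1, 2, 3, 5] / [4, 7] / [6] / [8]
  Insert 7 (step 9): P = [1, 2, 5, 7] / [3, 8] / [4, 9] / [6];  Q = [1, 2, 3, 5] / [4, 7] / [6, 9] / [8]
Final shape: (4, 2, 2, 1).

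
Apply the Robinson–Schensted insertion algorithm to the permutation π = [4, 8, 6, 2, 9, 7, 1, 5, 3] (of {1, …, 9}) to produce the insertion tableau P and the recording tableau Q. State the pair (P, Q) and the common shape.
P = [1, 3, 7] / [2, 5] / [4, 6] / [8, 9];  Q = [1, 2, 5] / [3, 6] / [4, 8] / [7, 9];  common shape = (3, 2, 2, 2)

Row-insert the values π_1, π_2, … into P one at a time, bumping the leftmost entry strictly greater than the inserted value down to the next row. The recording tableau Q records, in position (i, j), the step at which that cell was added to P.
  Insert 4 (step 1): P = [4];  Q = [1]
  Insert 8 (step 2): P = [4, 8];  Q = [1, 2]
  Insert 6 (step 3): P = [4, 6] / [8];  Q = [1, 2] / [3]
  Insert 2 (step 4): P = [2, 6] / [4] / [8];  Q = [1, 2] / [3] / [4]
  Insert 9 (step 5): P = [2, 6, 9] / [4] / [8];  Q = [1, 2, 5] / [3] / [4]
  Insert 7 (step 6): P = [2, 6, 7] / [4, 9] / [8];  Q = [1, 2, 5] / [3, 6] / [4]
  Insert 1 (step 7): P = [1, 6, 7] / [2, 9] / [4] / [8];  Q = [1, 2, 5] / [3, 6] / [4] / [7]
  Insert 5 (step 8): P = [1, 5, 7] / [2, 6] / [4, 9] / [8];  Q = [1, 2, 5] / [3, 6] / [4, 8] / [7]
  Insert 3 (step 9): P = [1, 3, 7] / [2, 5] / [4, 6] / [8, 9];  Q = [1, 2, 5] / [3, 6] / [4, 8] / [7, 9]
Final shape: (3, 2, 2, 2).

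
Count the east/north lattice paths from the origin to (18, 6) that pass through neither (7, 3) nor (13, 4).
Number of paths = 58576

Inclusion–exclusion. Total paths: C(24, 18) = 134596. Through P₁: C(10, 7)·C(14, 11) = 43680. Through P₂: C(17, 13)·C(7, 5) = 49980. Since P₁ is strictly southwest of P₂, a monotone path through both must visit P₁ then P₂; paths through both = C(10, 7)·C(7, 6)·C(7, 5) = 17640. Avoid both = 134596 − 43680 − 49980 + 17640 = 58576.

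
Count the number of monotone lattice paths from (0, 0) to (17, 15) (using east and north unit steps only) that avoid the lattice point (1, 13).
Number of paths = 565720578

Total paths from (0, 0) to (17, 15): C(32, 17) = 565722720. Paths through (1, 13): (paths (0, 0) → (1, 13)) × (paths (1, 13) → (17, 15)) = C(14, 1) · C(18, 16) = 14 · 153 = 2142. Avoidance count = 565722720 − 2142 = 565720578.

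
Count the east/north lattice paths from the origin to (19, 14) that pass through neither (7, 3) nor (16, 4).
Number of paths = 655517370

Inclusion–exclusion. Total paths: C(33, 19) = 818809200. Through P₁: C(10, 7)·C(23, 12) = 162249360. Through P₂: C(20, 16)·C(13, 3) = 1385670. Since P₁ is strictly southwest of P₂, a monotone path through both must visit P₁ then P₂; paths through both = C(10, 7)·C(10, 9)·C(13, 3) = 343200. Avoid both = 818809200 − 162249360 − 1385670 + 343200 = 655517370.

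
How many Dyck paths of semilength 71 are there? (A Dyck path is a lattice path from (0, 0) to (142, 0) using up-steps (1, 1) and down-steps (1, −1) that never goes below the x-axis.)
C_71 = 5175569924646105559418940193995065716350

These Dyck paths are counted by the Catalan number C_n = (1/(n + 1)) · C(2n, n). For n = 71: C_71 = (1/72) · C(142, 71) = 372641034574519600278163693967644731577200/72 = 5175569924646105559418940193995065716350.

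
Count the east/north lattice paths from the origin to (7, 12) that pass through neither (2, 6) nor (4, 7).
Number of paths = 23676

Inclusion–exclusion. Total paths: C(19, 7) = 50388. Through P₁: C(8, 2)·C(11, 5) = 12936. Through P₂: C(11, 4)·C(8, 3) = 18480. Since P₁ is strictly southwest of P₂, a monotone path through both must visit P₁ then P₂; paths through both = C(8, 2)·C(3, 2)·C(8, 3) = 4704. Avoid both = 50388 − 12936 − 18480 + 4704 = 23676.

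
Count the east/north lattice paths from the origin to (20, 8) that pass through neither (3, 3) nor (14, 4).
Number of paths = 1989225

Inclusion–exclusion. Total paths: C(28, 20) = 3108105. Through P₁: C(6, 3)·C(22, 17) = 526680. Through P₂: C(18, 14)·C(10, 6) = 642600. Since P₁ is strictly southwest of P₂, a monotone path through both must visit P₁ then P₂; paths through both = C(6, 3)·C(12, 11)·C(10, 6) = 50400. Avoid both = 3108105 − 526680 − 642600 + 50400 = 1989225.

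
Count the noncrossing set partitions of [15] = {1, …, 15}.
C_15 = 9694845

These noncrossing partitions are counted by the Catalan number C_n = (1/(n + 1)) · C(2n, n). For n = 15: C_15 = (1/16) · C(30, 15) = 155117520/16 = 9694845.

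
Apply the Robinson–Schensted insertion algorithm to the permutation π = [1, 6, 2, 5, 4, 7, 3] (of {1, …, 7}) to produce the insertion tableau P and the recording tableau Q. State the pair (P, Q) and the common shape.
P = [1, 2, 3, 7] / [4] / [5] / [6];  Q = [1, 2, 4, 6] / [3] / [5] / [7];  common shape = (4, 1, 1, 1)

Row-insert the values π_1, π_2, … into P one at a time, bumping the leftmost entry strictly greater than the inserted value down to the next row. The recording tableau Q records, in position (i, j), the step at which that cell was added to P.
  Insert 1 (step 1): P = [1];  Q = [1]
  Insert 6 (step 2): P = [1, 6];  Q = [1, 2]
  Insert 2 (step 3): P = [1, 2] / [6];  Q = [1, 2] / [3]
  Insert 5 (step 4): P = [1, 2, 5] / [6];  Q = [1, 2, 4] / [3]
  Insert 4 (step 5): P = [1, 2, 4] / [5] / [6];  Q = [1, 2, 4] / [3] / [5]
  Insert 7 (step 6): P = [1, 2, 4, 7] / [5] / [6];  Q = [1, 2, 4, 6] / [3] / [5]
  Insert 3 (step 7): P = [1, 2, 3, 7] / [4] / [5] / [6];  Q = [1, 2, 4, 6] / [3] / [5] / [7]
Final shape: (4, 1, 1, 1).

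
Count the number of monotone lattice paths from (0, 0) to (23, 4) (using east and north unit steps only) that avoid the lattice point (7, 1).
Number of paths = 9798

Total paths from (0, 0) to (23, 4): C(27, 23) = 17550. Paths through (7, 1): (paths (0, 0) → (7, 1)) × (paths (7, 1) → (23, 4)) = C(8, 7) · C(19, 16) = 8 · 969 = 7752. Avoidance count = 17550 − 7752 = 9798.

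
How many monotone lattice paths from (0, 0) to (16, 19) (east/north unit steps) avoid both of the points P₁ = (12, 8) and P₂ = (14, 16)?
Number of paths = 2490439650

Inclusion–exclusion. Total paths: C(35, 16) = 4059928950. Through P₁: C(20, 12)·C(15, 4) = 171949050. Through P₂: C(30, 14)·C(5, 2) = 1454226750. Since P₁ is strictly southwest of P₂, a monotone path through both must visit P₁ then P₂; paths through both = C(20, 12)·C(10, 2)·C(5, 2) = 56686500. Avoid both = 4059928950 − 171949050 − 1454226750 + 56686500 = 2490439650.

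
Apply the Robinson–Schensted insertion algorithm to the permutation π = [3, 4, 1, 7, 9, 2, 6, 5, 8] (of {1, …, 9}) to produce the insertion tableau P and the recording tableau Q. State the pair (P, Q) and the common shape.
P = [1, 2, 5, 8] / [3, 4, 6, 9] / [7];  Q = [1, 2, 4, 5] / [3, 6, 7, 9] / [8];  common shape = (4, 4, 1)

Row-insert the values π_1, π_2, … into P one at a time, bumping the leftmost entry strictly greater than the inserted value down to the next row. The recording tableau Q records, in position (i, j), the step at which that cell was added to P.
  Insert 3 (step 1): P = [3];  Q = [1]
  Insert 4 (step 2): P = [3, 4];  Q = [1, 2]
  Insert 1 (step 3): P = [1, 4] / [3];  Q = [1, 2] / [3]
  Insert 7 (step 4): P = [1, 4, 7] / [3];  Q = [1, 2, 4] / [3]
  Insert 9 (step 5): P = [1, 4, 7, 9] / [3];  Q = [1, 2, 4, 5] / [3]
  Insert 2 (step 6): P = [1, 2, 7, 9] / [3, 4];  Q = [1, 2, 4, 5] / [3, 6]
  Insert 6 (step 7): P = [1, 2, 6, 9] / [3, 4, 7];  Q = [1, 2, 4, 5] / [3, 6, 7]
  Insert 5 (step 8): P = [1, 2, 5, 9] / [3, 4, 6] / [7];  Q = [1, 2, 4, 5] / [3, 6, 7] / [8]
  Insert 8 (step 9): P = [1, 2, 5, 8] / [3, 4, 6, 9] / [7];  Q = [1, 2, 4, 5] / [3, 6, 7, 9] / [8]
Final shape: (4, 4, 1).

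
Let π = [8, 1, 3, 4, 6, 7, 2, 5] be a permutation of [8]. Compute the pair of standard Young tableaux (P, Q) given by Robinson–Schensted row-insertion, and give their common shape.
P = [1, 2, 4, 5, 7] / [3, 6] / [8];  Q = [1, 3, 4, 5, 6] / [2, 8] / [7];  common shape = (5, 2, 1)

Row-insert the values π_1, π_2, … into P one at a time, bumping the leftmost entry strictly greater than the inserted value down to the next row. The recording tableau Q records, in position (i, j), the step at which that cell was added to P.
  Insert 8 (step 1): P = [8];  Q = [1]
  Insert 1 (step 2): P = [1] / [8];  Q = [1] / [2]
  Insert 3 (step 3): P = [1, 3] / [8];  Q = [1, 3] / [2]
  Insert 4 (step 4): P = [1, 3, 4] / [8];  Q = [1, 3, 4] / [2]
  Insert 6 (step 5): P = [1, 3, 4, 6] / [8];  Q = [1, 3, 4, 5] / [2]
  Insert 7 (step 6): P = [1, 3, 4, 6, 7] / [8];  Q = [1, 3, 4, 5, 6] / [2]
  Insert 2 (step 7): P = [1, 2, 4, 6, 7] / [3] / [8];  Q = [1, 3, 4, 5, 6] / [2] / [7]
  Insert 5 (step 8): P = [1, 2, 4, 5, 7] / [3, 6] / [8];  Q = [1, 3, 4, 5, 6] / [2, 8] / [7]
Final shape: (5, 2, 1).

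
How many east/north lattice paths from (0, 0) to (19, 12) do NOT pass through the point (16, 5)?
Number of paths = 138678645

Total paths from (0, 0) to (19, 12): C(31, 19) = 141120525. Paths through (16, 5): (paths (0, 0) → (16, 5)) × (paths (16, 5) → (19, 12)) = C(21, 16) · C(10, 3) = 20349 · 120 = 2441880. Avoidance count = 141120525 − 2441880 = 138678645.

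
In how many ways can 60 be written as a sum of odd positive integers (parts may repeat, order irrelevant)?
p_odd(60) = 10880

Enumerate partitions using only odd parts via the recurrence o(n, m) = o(n, m−2) + o(n−m, m) over odd m, starting from the largest odd part ≤ n. This gives p_odd(60) = 10880. (Euler's theorem: equals the count of distinct-part partitions.)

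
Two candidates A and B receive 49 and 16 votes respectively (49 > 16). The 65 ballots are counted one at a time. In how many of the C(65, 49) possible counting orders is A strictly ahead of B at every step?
Strict-lead orderings = 329007937216860

Total orderings of the 65 votes with 49 for A: C(65, 49) = 648045936942300. By the Bertrand ballot formula (Cycle Lemma / reflection principle), the number of orderings in which A is strictly ahead of B throughout is (p − q)/(p + q) · C(p + q, p) = (49 − 16)/(49 + 16) · 648045936942300 = 329007937216860.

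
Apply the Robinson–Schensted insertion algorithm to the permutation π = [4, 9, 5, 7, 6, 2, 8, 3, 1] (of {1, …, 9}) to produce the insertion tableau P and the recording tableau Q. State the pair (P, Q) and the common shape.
P = [1, 3, 6, 8] / [2, 5] / [4] / [7] / [9];  Q = [1, 2, 4, 7] / [3, 8] / [5] / [6] / [9];  common shape = (4, 2, 1, 1, 1)

Row-insert the values π_1, π_2, … into P one at a time, bumping the leftmost entry strictly greater than the inserted value down to the next row. The recording tableau Q records, in position (i, j), the step at which that cell was added to P.
  Insert 4 (step 1): P = [4];  Q = [1]
  Insert 9 (step 2): P = [4, 9];  Q = [1, 2]
  Insert 5 (step 3): P = [4, 5] / [9];  Q = [1, 2] / [3]
  Insert 7 (step 4): P = [4, 5, 7] / [9];  Q = [1, 2, 4] / [3]
  Insert 6 (step 5): P = [4, 5, 6] / [7] / [9];  Q = [1, 2, 4] / [3] / [5]
  Insert 2 (step 6): P = [2, 5, 6] / [4] / [7] / [9];  Q = [1, 2, 4] / [3] / [5] / [6]
  Insert 8 (step 7): P = [2, 5, 6, 8] / [4] / [7] / [9];  Q = [1, 2, 4, 7] / [3] / [5] / [6]
  Insert 3 (step 8): P = [2, 3, 6, 8] / [4, 5] / [7] / [9];  Q = [1, 2, 4, 7] / [3, 8] / [5] / [6]
  Insert 1 (step 9): P = [1, 3, 6, 8] / [2, 5] / [4] / [7] / [9];  Q = [1, 2, 4, 7] / [3, 8] / [5] / [6] / [9]
Final shape: (4, 2, 1, 1, 1).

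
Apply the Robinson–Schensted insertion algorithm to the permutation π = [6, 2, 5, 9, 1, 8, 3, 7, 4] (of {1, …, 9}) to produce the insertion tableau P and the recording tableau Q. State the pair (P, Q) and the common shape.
P = [1, 3, 4] / [2, 5, 7] / [6, 8] / [9];  Q = [1, 3, 4] / [2, 6, 8] / [5, 7] / [9];  common shape = (3, 3, 2, 1)

Row-insert the values π_1, π_2, … into P one at a time, bumping the leftmost entry strictly greater than the inserted value down to the next row. The recording tableau Q records, in position (i, j), the step at which that cell was added to P.
  Insert 6 (step 1): P = [6];  Q = [1]
  Insert 2 (step 2): P = [2] / [6];  Q = [1] / [2]
  Insert 5 (step 3): P = [2, 5] / [6];  Q = [1, 3] / [2]
  Insert 9 (step 4): P = [2, 5, 9] / [6];  Q = [1, 3, 4] / [2]
  Insert 1 (step 5): P = [1, 5, 9] / [2] / [6];  Q = [1, 3, 4] / [2] / [5]
  Insert 8 (step 6): P = [1, 5, 8] / [2, 9] / [6];  Q = [1, 3, 4] / [2, 6] / [5]
  Insert 3 (step 7): P = [1, 3, 8] / [2, 5] / [6, 9];  Q = [1, 3, 4] / [2, 6] / [5, 7]
  Insert 7 (step 8): P = [1, 3, 7] / [2, 5, 8] / [6, 9];  Q = [1, 3, 4] / [2, 6, 8] / [5, 7]
  Insert 4 (step 9): P = [1, 3, 4] / [2, 5, 7] / [6, 8] / [9];  Q = [1, 3, 4] / [2, 6, 8] / [5, 7] / [9]
Final shape: (3, 3, 2, 1).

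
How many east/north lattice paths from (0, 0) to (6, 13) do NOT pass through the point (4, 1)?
Number of paths = 26677

Total paths from (0, 0) to (6, 13): C(19, 6) = 27132. Paths through (4, 1): (paths (0, 0) → (4, 1)) × (paths (4, 1) → (6, 13)) = C(5, 4) · C(14, 2) = 5 · 91 = 455. Avoidance count = 27132 − 455 = 26677.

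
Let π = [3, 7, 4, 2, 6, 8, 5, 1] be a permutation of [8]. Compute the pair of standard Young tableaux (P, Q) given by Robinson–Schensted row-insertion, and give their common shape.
P = [1, 4, 5, 8] / [2, 6] / [3] / [7];  Q = [1, 2, 5, 6] / [3, 7] / [4] / [8];  common shape = (4, 2, 1, 1)

Row-insert the values π_1, π_2, … into P one at a time, bumping the leftmost entry strictly greater than the inserted value down to the next row. The recording tableau Q records, in position (i, j), the step at which that cell was added to P.
  Insert 3 (step 1): P = [3];  Q = [1]
  Insert 7 (step 2): P = [3, 7];  Q = [1, 2]
  Insert 4 (step 3): P = [3, 4] / [7];  Q = [1, 2] / [3]
  Insert 2 (step 4): P = [2, 4] / [3] / [7];  Q = [1, 2] / [3] / [4]
  Insert 6 (step 5): P = [2, 4, 6] / [3] / [7];  Q = [1, 2, 5] / [3] / [4]
  Insert 8 (step 6): P = [2, 4, 6, 8] / [3] / [7];  Q = [1, 2, 5, 6] / [3] / [4]
  Insert 5 (step 7): P = [2, 4, 5, 8] / [3, 6] / [7];  Q = [1, 2, 5, 6] / [3, 7] / [4]
  Insert 1 (step 8): P = [1, 4, 5, 8] / [2, 6] / [3] / [7];  Q = [1, 2, 5, 6] / [3, 7] / [4] / [8]
Final shape: (4, 2, 1, 1).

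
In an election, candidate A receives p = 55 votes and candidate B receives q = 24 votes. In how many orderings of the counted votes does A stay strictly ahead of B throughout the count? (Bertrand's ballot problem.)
Strict-lead orderings = 44564183800500860860

Total orderings of the 79 votes with 55 for A: C(79, 55) = 113566790975469935740. By the Bertrand ballot formula (Cycle Lemma / reflection principle), the number of orderings in which A is strictly ahead of B throughout is (p − q)/(p + q) · C(p + q, p) = (55 − 24)/(55 + 24) · 113566790975469935740 = 44564183800500860860.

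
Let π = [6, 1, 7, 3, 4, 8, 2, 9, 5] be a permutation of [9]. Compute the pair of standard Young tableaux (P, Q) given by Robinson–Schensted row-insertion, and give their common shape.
P = [1, 2, 4, 5, 9] / [3, 7, 8] / [6];  Q = [1, 3, 5, 6, 8] / [2, 4, 9] / [7];  common shape = (5, 3, 1)

Row-insert the values π_1, π_2, … into P one at a time, bumping the leftmost entry strictly greater than the inserted value down to the next row. The recording tableau Q records, in position (i, j), the step at which that cell was added to P.
  Insert 6 (step 1): P = [6];  Q = [1]
  Insert 1 (step 2): P = [1] / [6];  Q = [1] / [2]
  Insert 7 (step 3): P = [1, 7] / [6];  Q = [1, 3] / [2]
  Insert 3 (step 4): P = [1, 3] / [6, 7];  Q = [1, 3] / [2, 4]
  Insert 4 (step 5): P = [1, 3, 4] / [6, 7];  Q = [1, 3, 5] / [2, 4]
  Insert 8 (step 6): P = [1, 3, 4, 8] / [6, 7];  Q = [1, 3, 5, 6] / [2, 4]
  Insert 2 (step 7): P = [1, 2, 4, 8] / [3, 7] / [6];  Q = [1, 3, 5, 6] / [2, 4] / [7]
  Insert 9 (step 8): P = [1, 2, 4, 8, 9] / [3, 7] / [6];  Q = [1, 3, 5, 6, 8] / [2, 4] / [7]
  Insert 5 (step 9): P = [1, 2, 4, 5, 9] / [3, 7, 8] / [6];  Q = [1, 3, 5, 6, 8] / [2, 4, 9] / [7]
Final shape: (5, 3, 1).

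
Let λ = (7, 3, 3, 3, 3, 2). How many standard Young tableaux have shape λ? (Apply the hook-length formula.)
# SYT of shape (7, 3, 3, 3, 3, 2) = 123450600

Hook-length formula: f^λ = n! / Π hook(c), product over all cells c of the Young diagram. For λ = (7, 3, 3, 3, 3, 2), n = 21 boxes. Hook lengths by row (left-to-right, top-to-bottom): [12, 11, 9, 4, 3, 2, 1]; [7, 6, 4]; [6, 5, 3]; [5, 4, 2]; [4, 3, 1]; [2, 1]. Product of hooks = 413857382400. So f^λ = 21! / 413857382400 = 51090942171709440000 / 413857382400 = 123450600.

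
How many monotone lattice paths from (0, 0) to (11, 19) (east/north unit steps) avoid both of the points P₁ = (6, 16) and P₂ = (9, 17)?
Number of paths = 33492384

Inclusion–exclusion. Total paths: C(30, 11) = 54627300. Through P₁: C(22, 6)·C(8, 5) = 4178328. Through P₂: C(26, 9)·C(4, 2) = 18747300. Since P₁ is strictly southwest of P₂, a monotone path through both must visit P₁ then P₂; paths through both = C(22, 6)·C(4, 3)·C(4, 2) = 1790712. Avoid both = 54627300 − 4178328 − 18747300 + 1790712 = 33492384.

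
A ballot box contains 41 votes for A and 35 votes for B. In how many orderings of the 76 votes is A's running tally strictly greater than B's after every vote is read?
Strict-lead orderings = 430627143717609011460

Total orderings of the 76 votes with 41 for A: C(76, 41) = 5454610487089714145160. By the Bertrand ballot formula (Cycle Lemma / reflection principle), the number of orderings in which A is strictly ahead of B throughout is (p − q)/(p + q) · C(p + q, p) = (41 − 35)/(41 + 35) · 5454610487089714145160 = 430627143717609011460.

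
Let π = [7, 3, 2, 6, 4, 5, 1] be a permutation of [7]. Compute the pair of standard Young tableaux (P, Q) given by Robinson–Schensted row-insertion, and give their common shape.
P = [1, 4, 5] / [2, 6] / [3] / [7];  Q = [1, 4, 6] / [2, 5] / [3] / [7];  common shape = (3, 2, 1, 1)

Row-insert the values π_1, π_2, … into P one at a time, bumping the leftmost entry strictly greater than the inserted value down to the next row. The recording tableau Q records, in position (i, j), the step at which that cell was added to P.
  Insert 7 (step 1): P = [7];  Q = [1]
  Insert 3 (step 2): P = [3] / [7];  Q = [1] / [2]
  Insert 2 (step 3): P = [2] / [3] / [7];  Q = [1] / [2] / [3]
  Insert 6 (step 4): P = [2, 6] / [3] / [7];  Q = [1, 4] / [2] / [3]
  Insert 4 (step 5): P = [2, 4] / [3, 6] / [7];  Q = [1, 4] / [2, 5] / [3]
  Insert 5 (step 6): P = [2, 4, 5] / [3, 6] / [7];  Q = [1, 4, 6] / [2, 5] / [3]
  Insert 1 (step 7): P = [1, 4, 5] / [2, 6] / [3] / [7];  Q = [1, 4, 6] / [2, 5] / [3] / [7]
Final shape: (3, 2, 1, 1).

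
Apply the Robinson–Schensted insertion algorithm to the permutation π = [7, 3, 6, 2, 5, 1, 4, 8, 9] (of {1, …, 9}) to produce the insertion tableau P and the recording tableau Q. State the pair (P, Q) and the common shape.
P = [1, 4, 8, 9] / [2, 5] / [3, 6] / [7];  Q = [1, 3, 8, 9] / [2, 5] / [4, 7] / [6];  common shape = (4, 2, 2, 1)

Row-insert the values π_1, π_2, … into P one at a time, bumping the leftmost entry strictly greater than the inserted value down to the next row. The recording tableau Q records, in position (i, j), the step at which that cell was added to P.
  Insert 7 (step 1): P = [7];  Q = [1]
  Insert 3 (step 2): P = [3] / [7];  Q = [1] / [2]
  Insert 6 (step 3): P = [3, 6] / [7];  Q = [1, 3] / [2]
  Insert 2 (step 4): P = [2, 6] / [3] / [7];  Q = [1, 3] / [2] / [4]
  Insert 5 (step 5): P = [2, 5] / [3, 6] / [7];  Q = [1, 3] / [2, 5] / [4]
  Insert 1 (step 6): P = [1, 5] / [2, 6] / [3] / [7];  Q = [1, 3] / [2, 5] / [4] / [6]
  Insert 4 (step 7): P = [1, 4] / [2, 5] / [3, 6] / [7];  Q = [1, 3] / [2, 5] / [4, 7] / [6]
  Insert 8 (step 8): P = [1, 4, 8] / [2, 5] / [3, 6] / [7];  Q = [1, 3, 8] / [2, 5] / [4, 7] / [6]
  Insert 9 (step 9): P = [1, 4, 8, 9] / [2, 5] / [3, 6] / [7];  Q = [1, 3, 8, 9] / [2, 5] / [4, 7] / [6]
Final shape: (4, 2, 2, 1).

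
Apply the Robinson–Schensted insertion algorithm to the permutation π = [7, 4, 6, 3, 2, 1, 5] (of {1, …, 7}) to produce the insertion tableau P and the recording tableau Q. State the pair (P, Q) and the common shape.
P = [1, 5] / [2, 6] / [3] / [4] / [7];  Q = [1, 3] / [2, 7] / [4] / [5] / [6];  common shape = (2, 2, 1, 1, 1)

Row-insert the values π_1, π_2, … into P one at a time, bumping the leftmost entry strictly greater than the inserted value down to the next row. The recording tableau Q records, in position (i, j), the step at which that cell was added to P.
  Insert 7 (step 1): P = [7];  Q = [1]
  Insert 4 (step 2): P = [4] / [7];  Q = [1] / [2]
  Insert 6 (step 3): P = [4, 6] / [7];  Q = [1, 3] / [2]
  Insert 3 (step 4): P = [3, 6] / [4] / [7];  Q = [1, 3] / [2] / [4]
  Insert 2 (step 5): P = [2, 6] / [3] / [4] / [7];  Q = [1, 3] / [2] / [4] / [5]
  Insert 1 (step 6): P = [1, 6] / [2] / [3] / [4] / [7];  Q = [1, 3] / [2] / [4] / [5] / [6]
  Insert 5 (step 7): P = [1, 5] / [2, 6] / [3] / [4] / [7];  Q = [1, 3] / [2, 7] / [4] / [5] / [6]
Final shape: (2, 2, 1, 1, 1).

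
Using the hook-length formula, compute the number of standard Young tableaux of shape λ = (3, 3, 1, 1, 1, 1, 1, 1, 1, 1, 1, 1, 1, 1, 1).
# SYT of shape (3, 3, 1, 1, 1, 1, 1, 1, 1, 1, 1, 1, 1, 1, 1) = 5985

Hook-length formula: f^λ = n! / Π hook(c), product over all cells c of the Young diagram. For λ = (3, 3, 1, 1, 1, 1, 1, 1, 1, 1, 1, 1, 1, 1, 1), n = 19 boxes. Hook lengths by row (left-to-right, top-to-bottom): [17, 3, 2]; [16, 2, 1]; [13]; [12]; [11]; [10]; [9]; [8]; [7]; [6]; [5]; [4]; [3]; [2]; [1]. Product of hooks = 20324995891200. So f^λ = 19! / 20324995891200 = 121645100408832000 / 20324995891200 = 5985.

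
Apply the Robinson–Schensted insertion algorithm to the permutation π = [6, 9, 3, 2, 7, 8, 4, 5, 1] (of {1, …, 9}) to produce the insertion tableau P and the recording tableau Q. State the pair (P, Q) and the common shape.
P = [1, 4, 5] / [2, 7, 8] / [3, 9] / [6];  Q = [1, 2, 6] / [3, 5, 8] / [4, 7] / [9];  common shape = (3, 3, 2, 1)

Row-insert the values π_1, π_2, … into P one at a time, bumping the leftmost entry strictly greater than the inserted value down to the next row. The recording tableau Q records, in position (i, j), the step at which that cell was added to P.
  Insert 6 (step 1): P = [6];  Q = [1]
  Insert 9 (step 2): P = [6, 9];  Q = [1, 2]
  Insert 3 (step 3): P = [3, 9] / [6];  Q = [1, 2] / [3]
  Insert 2 (step 4): P = [2, 9] / [3] / [6];  Q = [1, 2] / [3] / [4]
  Insert 7 (step 5): P = [2, 7] / [3, 9] / [6];  Q = [1, 2] / [3, 5] / [4]
  Insert 8 (step 6): P = [2, 7, 8] / [3, 9] / [6];  Q = [1, 2, 6] / [3, 5] / [4]
  Insert 4 (step 7): P = [2, 4, 8] / [3, 7] / [6, 9];  Q = [1, 2, 6] / [3, 5] / [4, 7]
  Insert 5 (step 8): P = [2, 4, 5] / [3, 7, 8] / [6, 9];  Q = [1, 2, 6] / [3, 5, 8] / [4, 7]
  Insert 1 (step 9): P = [1, 4, 5] / [2, 7, 8] / [3, 9] / [6];  Q = [1, 2, 6] / [3, 5, 8] / [4, 7] / [9]
Final shape: (3, 3, 2, 1).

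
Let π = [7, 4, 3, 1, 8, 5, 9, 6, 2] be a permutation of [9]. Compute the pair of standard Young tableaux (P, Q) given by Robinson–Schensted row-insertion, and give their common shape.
P = [1, 2, 6] / [3, 5, 9] / [4, 8] / [7];  Q = [1, 5, 7] / [2, 6, 8] / [3, 9] / [4];  common shape = (3, 3, 2, 1)

Row-insert the values π_1, π_2, … into P one at a time, bumping the leftmost entry strictly greater than the inserted value down to the next row. The recording tableau Q records, in position (i, j), the step at which that cell was added to P.
  Insert 7 (step 1): P = [7];  Q = [1]
  Insert 4 (step 2): P = [4] / [7];  Q = [1] / [2]
  Insert 3 (step 3): P = [3] / [4] / [7];  Q = [1] / [2] / [3]
  Insert 1 (step 4): P = [1] / [3] / [4] / [7];  Q = [1] / [2] / [3] / [4]
  Insert 8 (step 5): P = [1, 8] / [3] / [4] / [7];  Q = [1, 5] / [2] / [3] / [4]
  Insert 5 (step 6): P = [1, 5] / [3, 8] / [4] / [7];  Q = [1, 5] / [2, 6] / [3] / [4]
  Insert 9 (step 7): P = [1, 5, 9] / [3, 8] / [4] / [7];  Q = [1, 5, 7] / [2, 6] / [3] / [4]
  Insert 6 (step 8): P = [1, 5, 6] / [3, 8, 9] / [4] / [7];  Q = [1, 5, 7] / [2, 6, 8] / [3] / [4]
  Insert 2 (step 9): P = [1, 2, 6] / [3, 5, 9] / [4, 8] / [7];  Q = [1, 5, 7] / [2, 6, 8] / [3, 9] / [4]
Final shape: (3, 3, 2, 1).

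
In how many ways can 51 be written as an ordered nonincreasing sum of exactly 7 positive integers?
p(51, 7 parts) = 9953

Partitions of n into exactly k parts are in bijection with partitions of n − k into at most k parts (subtract 1 from each part). So p(51, exactly 7) = p(44, parts ≤ 7). Computing via the recurrence p(m, j) = p(m, j−1) + p(m−j, j) gives 9953.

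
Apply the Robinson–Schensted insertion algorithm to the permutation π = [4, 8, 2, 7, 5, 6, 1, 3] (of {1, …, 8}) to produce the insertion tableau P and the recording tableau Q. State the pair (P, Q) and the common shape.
P = [1, 3, 6] / [2, 5] / [4, 7] / [8];  Q = [1, 2, 6] / [3, 4] / [5, 8] / [7];  common shape = (3, 2, 2, 1)

Row-insert the values π_1, π_2, … into P one at a time, bumping the leftmost entry strictly greater than the inserted value down to the next row. The recording tableau Q records, in position (i, j), the step at which that cell was added to P.
  Insert 4 (step 1): P = [4];  Q = [1]
  Insert 8 (step 2): P = [4, 8];  Q = [1, 2]
  Insert 2 (step 3): P = [2, 8] / [4];  Q = [1, 2] / [3]
  Insert 7 (step 4): P = [2, 7] / [4, 8];  Q = [1, 2] / [3, 4]
  Insert 5 (step 5): P = [2, 5] / [4, 7] / [8];  Q = [1, 2] / [3, 4] / [5]
  Insert 6 (step 6): P = [2, 5, 6] / [4, 7] / [8];  Q = [1, 2, 6] / [3, 4] / [5]
  Insert 1 (step 7): P = [1, 5, 6] / [2, 7] / [4] / [8];  Q = [1, 2, 6] / [3, 4] / [5] / [7]
  Insert 3 (step 8): P = [1, 3, 6] / [2, 5] / [4, 7] / [8];  Q = [1, 2, 6] / [3, 4] / [5, 8] / [7]
Final shape: (3, 2, 2, 1).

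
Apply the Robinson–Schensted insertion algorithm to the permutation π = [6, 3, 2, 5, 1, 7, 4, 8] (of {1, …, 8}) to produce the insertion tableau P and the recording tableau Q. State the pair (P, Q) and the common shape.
P = [1, 4, 7, 8] / [2, 5] / [3] / [6];  Q = [1, 4, 6, 8] / [2, 7] / [3] / [5];  common shape = (4, 2, 1, 1)

Row-insert the values π_1, π_2, … into P one at a time, bumping the leftmost entry strictly greater than the inserted value down to the next row. The recording tableau Q records, in position (i, j), the step at which that cell was added to P.
  Insert 6 (step 1): P = [6];  Q = [1]
  Insert 3 (step 2): P = [3] / [6];  Q = [1] / [2]
  Insert 2 (step 3): P = [2] / [3] / [6];  Q = [1] / [2] / [3]
  Insert 5 (step 4): P = [2, 5] / [3] / [6];  Q = [1, 4] / [2] / [3]
  Insert 1 (step 5): P = [1, 5] / [2] / [3] / [6];  Q = [1, 4] / [2] / [3] / [5]
  Insert 7 (step 6): P = [1, 5, 7] / [2] / [3] / [6];  Q = [1, 4, 6] / [2] / [3] / [5]
  Insert 4 (step 7): P = [1, 4, 7] / [2, 5] / [3] / [6];  Q = [1, 4, 6] / [2, 7] / [3] / [5]
  Insert 8 (step 8): P = [1, 4, 7, 8] / [2, 5] / [3] / [6];  Q = [1, 4, 6, 8] / [2, 7] / [3] / [5]
Final shape: (4, 2, 1, 1).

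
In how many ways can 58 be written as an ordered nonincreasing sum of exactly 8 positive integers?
p(58, 8 parts) = 30588

Partitions of n into exactly k parts are in bijection with partitions of n − k into at most k parts (subtract 1 from each part). So p(58, exactly 8) = p(50, parts ≤ 8). Computing via the recurrence p(m, j) = p(m, j−1) + p(m−j, j) gives 30588.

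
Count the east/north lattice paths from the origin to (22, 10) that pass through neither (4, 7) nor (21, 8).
Number of paths = 51214725

Inclusion–exclusion. Total paths: C(32, 22) = 64512240. Through P₁: C(11, 4)·C(21, 18) = 438900. Through P₂: C(29, 21)·C(3, 1) = 12876435. Since P₁ is strictly southwest of P₂, a monotone path through both must visit P₁ then P₂; paths through both = C(11, 4)·C(18, 17)·C(3, 1) = 17820. Avoid both = 64512240 − 438900 − 12876435 + 17820 = 51214725.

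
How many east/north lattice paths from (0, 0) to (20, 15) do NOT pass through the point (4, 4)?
Number of paths = 2335290510

Total paths from (0, 0) to (20, 15): C(35, 20) = 3247943160. Paths through (4, 4): (paths (0, 0) → (4, 4)) × (paths (4, 4) → (20, 15)) = C(8, 4) · C(27, 16) = 70 · 13037895 = 912652650. Avoidance count = 3247943160 − 912652650 = 2335290510.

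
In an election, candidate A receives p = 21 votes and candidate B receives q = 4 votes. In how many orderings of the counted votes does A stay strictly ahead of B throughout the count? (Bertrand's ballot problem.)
Strict-lead orderings = 8602

Total orderings of the 25 votes with 21 for A: C(25, 21) = 12650. By the Bertrand ballot formula (Cycle Lemma / reflection principle), the number of orderings in which A is strictly ahead of B throughout is (p − q)/(p + q) · C(p + q, p) = (21 − 4)/(21 + 4) · 12650 = 8602.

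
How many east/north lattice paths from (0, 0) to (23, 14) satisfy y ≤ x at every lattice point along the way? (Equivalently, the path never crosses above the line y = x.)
Number of paths = 2544619500

By the reflection principle (André's argument), the number of monotone paths to (23, 14) with n ≤ m that never go above y = x is C(37, 23) − C(37, 24) = 6107086800 − 3562467300 = 2544619500.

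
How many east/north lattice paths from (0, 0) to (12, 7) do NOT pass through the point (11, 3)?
Number of paths = 48568

Total paths from (0, 0) to (12, 7): C(19, 12) = 50388. Paths through (11, 3): (paths (0, 0) → (11, 3)) × (paths (11, 3) → (12, 7)) = C(14, 11) · C(5, 1) = 364 · 5 = 1820. Avoidance count = 50388 − 1820 = 48568.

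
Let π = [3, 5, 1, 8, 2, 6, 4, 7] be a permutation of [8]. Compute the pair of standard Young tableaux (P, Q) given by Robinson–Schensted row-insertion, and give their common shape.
P = [1, 2, 4, 7] / [3, 5, 6] / [8];  Q = [1, 2, 4, 8] / [3, 5, 6] / [7];  common shape = (4, 3, 1)

Row-insert the values π_1, π_2, … into P one at a time, bumping the leftmost entry strictly greater than the inserted value down to the next row. The recording tableau Q records, in position (i, j), the step at which that cell was added to P.
  Insert 3 (step 1): P = [3];  Q = [1]
  Insert 5 (step 2): P = [3, 5];  Q = [1, 2]
  Insert 1 (step 3): P = [1, 5] / [3];  Q = [1, 2] / [3]
  Insert 8 (step 4): P = [1, 5, 8] / [3];  Q = [1, 2, 4] / [3]
  Insert 2 (step 5): P = [1, 2, 8] / [3, 5];  Q = [1, 2, 4] / [3, 5]
  Insert 6 (step 6): P = [1, 2, 6] / [3, 5, 8];  Q = [1, 2, 4] / [3, 5, 6]
  Insert 4 (step 7): P = [1, 2, 4] / [3, 5, 6] / [8];  Q = [1, 2, 4] / [3, 5, 6] / [7]
  Insert 7 (step 8): P = [1, 2, 4, 7] / [3, 5, 6] / [8];  Q = [1, 2, 4, 8] / [3, 5, 6] / [7]
Final shape: (4, 3, 1).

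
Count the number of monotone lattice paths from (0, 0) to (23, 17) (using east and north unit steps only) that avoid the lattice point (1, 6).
Number of paths = 87377621760

Total paths from (0, 0) to (23, 17): C(40, 23) = 88732378800. Paths through (1, 6): (paths (0, 0) → (1, 6)) × (paths (1, 6) → (23, 17)) = C(7, 1) · C(33, 22) = 7 · 193536720 = 1354757040. Avoidance count = 88732378800 − 1354757040 = 87377621760.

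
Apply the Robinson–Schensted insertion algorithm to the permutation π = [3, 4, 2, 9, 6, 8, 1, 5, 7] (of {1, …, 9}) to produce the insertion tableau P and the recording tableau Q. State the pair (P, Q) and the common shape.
P = [1, 4, 5, 7] / [2, 6, 8] / [3, 9];  Q = [1, 2, 4, 6] / [3, 5, 9] / [7, 8];  common shape = (4, 3, 2)

Row-insert the values π_1, π_2, … into P one at a time, bumping the leftmost entry strictly greater than the inserted value down to the next row. The recording tableau Q records, in position (i, j), the step at which that cell was added to P.
  Insert 3 (step 1): P = [3];  Q = [1]
  Insert 4 (step 2): P = [3, 4];  Q = [1, 2]
  Insert 2 (step 3): P = [2, 4] / [3];  Q = [1, 2] / [3]
  Insert 9 (step 4): P = [2, 4, 9] / [3];  Q = [1, 2, 4] / [3]
  Insert 6 (step 5): P = [2, 4, 6] / [3, 9];  Q = [1, 2, 4] / [3, 5]
  Insert 8 (step 6): P = [2, 4, 6, 8] / [3, 9];  Q = [1, 2, 4, 6] / [3, 5]
  Insert 1 (step 7): P = [1, 4, 6, 8] / [2, 9] / [3];  Q = [1, 2, 4, 6] / [3, 5] / [7]
  Insert 5 (step 8): P = [1, 4, 5, 8] / [2, 6] / [3, 9];  Q = [1, 2, 4, 6] / [3, 5] / [7, 8]
  Insert 7 (step 9): P = [1, 4, 5, 7] / [2, 6, 8] / [3, 9];  Q = [1, 2, 4, 6] / [3, 5, 9] / [7, 8]
Final shape: (4, 3, 2).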